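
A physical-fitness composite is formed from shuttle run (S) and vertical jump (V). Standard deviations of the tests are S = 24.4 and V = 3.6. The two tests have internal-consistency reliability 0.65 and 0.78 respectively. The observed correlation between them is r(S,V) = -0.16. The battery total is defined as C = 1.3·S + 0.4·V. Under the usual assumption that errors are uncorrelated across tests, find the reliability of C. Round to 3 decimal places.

Var(C) = 1.3²·24.4² + 0.4²·3.6² + 2·[0.52·24.4·3.6·(-0.16)] = 1008.23 − 14.6166 = 993.615.
With uncorrelated errors the cross-covariances are all true-score covariance, so they carry over unchanged; only the diagonal terms shrink to ρᵢσᵢ².
True-score variance = [1.3²·24.4²·0.65 + 0.4²·3.6²·0.78] − 14.6166 = 655.62 − 14.6166 = 641.004.
Reliability = 641.004 / 993.615 = 0.645.

0.645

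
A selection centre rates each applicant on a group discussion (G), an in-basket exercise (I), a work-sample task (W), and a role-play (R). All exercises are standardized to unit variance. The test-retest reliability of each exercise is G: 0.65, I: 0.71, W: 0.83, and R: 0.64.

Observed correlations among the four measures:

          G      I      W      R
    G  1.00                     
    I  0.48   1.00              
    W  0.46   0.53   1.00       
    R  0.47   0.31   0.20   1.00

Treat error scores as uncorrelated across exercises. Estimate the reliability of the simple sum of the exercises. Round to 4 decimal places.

0.8685

Var(G+I+W+R) = 4 + 2·[0.48 + 0.46 + 0.47 + 0.53 + 0.31 + 0.20] = 4 + 4.9 = 8.9.
With uncorrelated errors the cross-covariances are all true-score covariance, so they carry over unchanged; only the diagonal terms shrink to ρᵢσᵢ².
True-score variance = [0.65 + 0.71 + 0.83 + 0.64] + 4.9 = 2.83 + 4.9 = 7.73.
Reliability = 7.73 / 8.9 = 0.8685.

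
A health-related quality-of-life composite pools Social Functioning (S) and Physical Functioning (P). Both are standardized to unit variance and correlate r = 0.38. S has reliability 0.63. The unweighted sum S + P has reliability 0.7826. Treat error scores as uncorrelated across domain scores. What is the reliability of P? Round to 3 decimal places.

Var(S+P) = 2 + 2·0.38 = 2.760.
True-score variance = ρ_S + ρ_P + 2·0.38, so 0.7826 = (0.63 + ρ_P + 0.76) / 2.760.
ρ_P = 0.7826·2.760 − 0.63 − 0.76 = 0.770.

0.770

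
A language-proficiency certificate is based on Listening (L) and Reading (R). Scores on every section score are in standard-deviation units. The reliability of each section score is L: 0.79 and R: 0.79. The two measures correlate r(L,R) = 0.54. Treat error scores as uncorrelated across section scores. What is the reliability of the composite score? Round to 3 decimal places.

Var(L+R) = 2 + 2·[0.54] = 2 + 1.08 = 3.08.
Under uncorrelated errors the observed covariances equal the true-score covariances, so only the own-variance terms attenuate.
True-score variance = [0.79 + 0.79] + 1.08 = 1.58 + 1.08 = 2.66.
Reliability = 2.66 / 3.08 = 0.864.

0.864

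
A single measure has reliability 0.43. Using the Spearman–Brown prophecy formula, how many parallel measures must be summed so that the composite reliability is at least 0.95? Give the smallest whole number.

26

k ≥ ρ*(1−ρ₁)/(ρ₁(1−ρ*)) = 0.95·0.57 / (0.43·0.05) = 25.186.
Smallest integer k = 26.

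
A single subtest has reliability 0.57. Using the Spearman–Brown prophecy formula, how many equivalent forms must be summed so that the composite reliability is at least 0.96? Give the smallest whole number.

19

k ≥ ρ*(1−ρ₁)/(ρ₁(1−ρ*)) = 0.96·0.43 / (0.57·0.04) = 18.105.
Smallest integer k = 19.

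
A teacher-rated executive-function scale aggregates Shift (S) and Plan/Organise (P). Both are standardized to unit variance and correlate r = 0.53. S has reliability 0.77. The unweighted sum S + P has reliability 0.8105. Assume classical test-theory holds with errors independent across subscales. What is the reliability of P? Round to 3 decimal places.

Var(S+P) = 2 + 2·0.53 = 3.060.
True-score variance = ρ_S + ρ_P + 2·0.53, so 0.8105 = (0.77 + ρ_P + 1.06) / 3.060.
ρ_P = 0.8105·3.060 − 0.77 − 1.06 = 0.650.

0.650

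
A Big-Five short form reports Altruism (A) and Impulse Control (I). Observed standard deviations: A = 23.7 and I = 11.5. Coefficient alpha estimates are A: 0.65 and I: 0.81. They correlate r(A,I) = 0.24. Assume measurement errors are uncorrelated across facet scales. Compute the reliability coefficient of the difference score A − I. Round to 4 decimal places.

0.6063

Var(A−I) = 23.7² + 11.5² − 2·23.7·11.5·0.24 = 693.94 − 130.824 = 563.116.
Because errors are independent across components, Cov(Tᵢ,Tⱼ) = Cov(Xᵢ,Xⱼ); the off-diagonal part of the true-score variance is the same as above.
True-score variance = [23.7²·0.65 + 11.5²·0.81] − 130.824 = 472.221 − 130.824 = 341.397.
Reliability = 341.397 / 563.116 = 0.6063.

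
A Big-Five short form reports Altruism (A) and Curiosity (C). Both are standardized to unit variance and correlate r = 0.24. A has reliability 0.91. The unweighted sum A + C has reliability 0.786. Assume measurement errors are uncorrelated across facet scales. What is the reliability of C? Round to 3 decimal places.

0.559

Var(A+C) = 2 + 2·0.24 = 2.480.
True-score variance = ρ_A + ρ_C + 2·0.24, so 0.786 = (0.91 + ρ_C + 0.48) / 2.480.
ρ_C = 0.786·2.480 − 0.91 − 0.48 = 0.559.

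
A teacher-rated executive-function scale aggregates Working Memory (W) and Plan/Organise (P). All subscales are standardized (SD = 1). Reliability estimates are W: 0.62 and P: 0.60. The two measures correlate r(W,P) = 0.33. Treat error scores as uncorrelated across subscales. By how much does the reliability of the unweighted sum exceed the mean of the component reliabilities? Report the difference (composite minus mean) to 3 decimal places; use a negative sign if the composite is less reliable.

0.097

Var(sum) = 2 + 0.66 = 2.66; true-score variance = 1.22 + 0.66 = 1.88; composite reliability = 0.7068.
Mean component reliability = 0.6100.
Difference = 0.7068 − 0.6100 = 0.097.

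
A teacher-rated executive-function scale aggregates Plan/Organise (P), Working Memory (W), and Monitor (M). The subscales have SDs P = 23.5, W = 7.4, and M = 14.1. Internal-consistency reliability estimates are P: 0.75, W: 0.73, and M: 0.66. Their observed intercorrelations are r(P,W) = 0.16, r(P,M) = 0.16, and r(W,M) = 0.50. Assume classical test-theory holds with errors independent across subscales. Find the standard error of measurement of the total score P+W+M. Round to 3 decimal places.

14.847

Var(total) = 805.82 + 266.02 = 1071.84.
True-score variance = 585.377 + 266.02 = 851.397, so reliability = 0.7943.
Error variance = 1071.84 − 851.397 = 220.443; SEM = √220.443 = 14.847.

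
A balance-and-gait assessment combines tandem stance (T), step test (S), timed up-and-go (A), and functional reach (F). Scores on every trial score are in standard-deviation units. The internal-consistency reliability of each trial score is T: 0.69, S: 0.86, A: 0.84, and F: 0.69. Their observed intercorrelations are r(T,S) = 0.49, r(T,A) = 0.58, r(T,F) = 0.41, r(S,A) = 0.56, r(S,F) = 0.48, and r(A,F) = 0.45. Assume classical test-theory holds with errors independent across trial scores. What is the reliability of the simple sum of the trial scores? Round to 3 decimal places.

Var(T+S+A+F) = 4 + 2·[0.49 + 0.58 + 0.41 + 0.56 + 0.48 + 0.45] = 4 + 5.94 = 9.94.
With uncorrelated errors the cross-covariances are all true-score covariance, so they carry over unchanged; only the diagonal terms shrink to ρᵢσᵢ².
True-score variance = [0.69 + 0.86 + 0.84 + 0.69] + 5.94 = 3.08 + 5.94 = 9.02.
Reliability = 9.02 / 9.94 = 0.907.

0.907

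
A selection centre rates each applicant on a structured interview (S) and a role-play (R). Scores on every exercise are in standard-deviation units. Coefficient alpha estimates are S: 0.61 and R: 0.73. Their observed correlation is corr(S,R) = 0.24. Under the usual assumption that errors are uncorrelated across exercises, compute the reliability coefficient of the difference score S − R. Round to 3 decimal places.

0.566

Var(S−R) = 1 + 1 − 2·0.24 = 2 − 0.48 = 1.52.
With uncorrelated errors the cross-covariances are all true-score covariance, so they carry over unchanged; only the diagonal terms shrink to ρᵢσᵢ².
True-score variance = [0.61 + 0.73] − 0.48 = 1.34 − 0.48 = 0.86.
Reliability = 0.86 / 1.52 = 0.566.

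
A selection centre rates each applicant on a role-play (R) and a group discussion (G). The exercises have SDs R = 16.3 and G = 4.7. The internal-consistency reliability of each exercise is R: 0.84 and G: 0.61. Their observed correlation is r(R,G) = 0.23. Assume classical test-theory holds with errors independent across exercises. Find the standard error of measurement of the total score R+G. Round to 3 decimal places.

7.150

Var(total) = 287.78 + 35.2406 = 323.021.
True-score variance = 236.654 + 35.2406 = 271.895, so reliability = 0.8417.
Error variance = 323.021 − 271.895 = 51.1255; SEM = √51.1255 = 7.150.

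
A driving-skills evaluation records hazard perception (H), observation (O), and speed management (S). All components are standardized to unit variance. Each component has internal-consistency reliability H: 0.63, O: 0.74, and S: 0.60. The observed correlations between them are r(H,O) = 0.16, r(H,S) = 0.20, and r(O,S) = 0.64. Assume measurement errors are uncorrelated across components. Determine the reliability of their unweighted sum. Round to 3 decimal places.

0.794

Var(H+O+S) = 3 + 2·[0.16 + 0.20 + 0.64] = 3 + 2 = 5.
Under uncorrelated errors the observed covariances equal the true-score covariances, so only the own-variance terms attenuate.
True-score variance = [0.63 + 0.74 + 0.60] + 2 = 1.97 + 2 = 3.97.
Reliability = 3.97 / 5 = 0.794.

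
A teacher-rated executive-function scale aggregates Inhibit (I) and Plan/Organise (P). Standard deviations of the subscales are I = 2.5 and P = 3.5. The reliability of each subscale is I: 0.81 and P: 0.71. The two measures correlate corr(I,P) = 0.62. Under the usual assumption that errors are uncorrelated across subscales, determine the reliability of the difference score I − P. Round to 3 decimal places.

0.380

Var(I−P) = 2.5² + 3.5² − 2·2.5·3.5·0.62 = 18.5 − 10.85 = 7.65.
With uncorrelated errors the cross-covariances are all true-score covariance, so they carry over unchanged; only the diagonal terms shrink to ρᵢσᵢ².
True-score variance = [2.5²·0.81 + 3.5²·0.71] − 10.85 = 13.76 − 10.85 = 2.91.
Reliability = 2.91 / 7.65 = 0.380.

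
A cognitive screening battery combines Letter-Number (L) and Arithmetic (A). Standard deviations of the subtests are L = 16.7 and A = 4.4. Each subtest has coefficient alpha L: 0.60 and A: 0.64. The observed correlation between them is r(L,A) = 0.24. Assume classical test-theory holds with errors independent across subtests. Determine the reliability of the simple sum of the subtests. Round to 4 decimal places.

Var(L+A) = 16.7² + 4.4² + 2·[16.7·4.4·0.24] = 298.25 + 35.2704 = 333.52.
Under uncorrelated errors the observed covariances equal the true-score covariances, so only the own-variance terms attenuate.
True-score variance = [16.7²·0.60 + 4.4²·0.64] + 35.2704 = 179.724 + 35.2704 = 214.995.
Reliability = 214.995 / 333.52 = 0.6446.

0.6446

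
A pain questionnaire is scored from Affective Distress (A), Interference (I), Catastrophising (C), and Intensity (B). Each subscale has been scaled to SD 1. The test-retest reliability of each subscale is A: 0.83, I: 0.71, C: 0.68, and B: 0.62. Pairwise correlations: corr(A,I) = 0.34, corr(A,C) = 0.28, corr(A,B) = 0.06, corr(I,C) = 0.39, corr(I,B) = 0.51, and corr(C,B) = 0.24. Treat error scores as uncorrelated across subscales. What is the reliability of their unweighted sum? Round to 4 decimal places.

0.8482

Var(A+I+C+B) = 4 + 2·[0.34 + 0.28 + 0.06 + 0.39 + 0.51 + 0.24] = 4 + 3.64 = 7.64.
With uncorrelated errors the cross-covariances are all true-score covariance, so they carry over unchanged; only the diagonal terms shrink to ρᵢσᵢ².
True-score variance = [0.83 + 0.71 + 0.68 + 0.62] + 3.64 = 2.84 + 3.64 = 6.48.
Reliability = 6.48 / 7.64 = 0.8482.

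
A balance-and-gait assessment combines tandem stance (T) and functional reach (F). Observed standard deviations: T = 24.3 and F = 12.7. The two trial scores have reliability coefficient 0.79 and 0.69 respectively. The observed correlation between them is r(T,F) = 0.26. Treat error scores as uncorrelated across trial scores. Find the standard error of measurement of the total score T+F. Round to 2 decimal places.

13.19

Var(total) = 751.78 + 160.477 = 912.257.
True-score variance = 577.777 + 160.477 = 738.254, so reliability = 0.8093.
Error variance = 912.257 − 738.254 = 174.003; SEM = √174.003 = 13.19.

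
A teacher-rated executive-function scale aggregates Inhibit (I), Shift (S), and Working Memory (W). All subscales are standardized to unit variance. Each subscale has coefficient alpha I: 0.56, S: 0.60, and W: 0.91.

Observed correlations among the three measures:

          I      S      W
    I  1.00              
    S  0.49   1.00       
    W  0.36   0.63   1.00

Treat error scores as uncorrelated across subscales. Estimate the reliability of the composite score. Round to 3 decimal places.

0.844

Var(I+S+W) = 3 + 2·[0.49 + 0.36 + 0.63] = 3 + 2.96 = 5.96.
Because errors are independent across components, Cov(Tᵢ,Tⱼ) = Cov(Xᵢ,Xⱼ); the off-diagonal part of the true-score variance is the same as above.
True-score variance = [0.56 + 0.60 + 0.91] + 2.96 = 2.07 + 2.96 = 5.03.
Reliability = 5.03 / 5.96 = 0.844.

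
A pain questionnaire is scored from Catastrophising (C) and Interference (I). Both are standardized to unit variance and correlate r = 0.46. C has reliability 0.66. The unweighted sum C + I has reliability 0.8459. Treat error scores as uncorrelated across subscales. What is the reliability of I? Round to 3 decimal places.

Var(C+I) = 2 + 2·0.46 = 2.920.
True-score variance = ρ_C + ρ_I + 2·0.46, so 0.8459 = (0.66 + ρ_I + 0.92) / 2.920.
ρ_I = 0.8459·2.920 − 0.66 − 0.92 = 0.890.

0.890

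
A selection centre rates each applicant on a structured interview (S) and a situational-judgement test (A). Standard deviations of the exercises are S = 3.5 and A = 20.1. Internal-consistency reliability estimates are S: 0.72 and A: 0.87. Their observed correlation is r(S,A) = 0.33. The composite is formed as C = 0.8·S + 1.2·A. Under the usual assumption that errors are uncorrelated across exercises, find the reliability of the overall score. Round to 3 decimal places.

Var(C) = 0.8²·3.5² + 1.2²·20.1² + 2·[0.96·3.5·20.1·0.33] = 589.614 + 44.5738 = 634.188.
With uncorrelated errors the cross-covariances are all true-score covariance, so they carry over unchanged; only the diagonal terms shrink to ρᵢσᵢ².
True-score variance = [0.8²·3.5²·0.72 + 1.2²·20.1²·0.87] + 44.5738 = 511.789 + 44.5738 = 556.362.
Reliability = 556.362 / 634.188 = 0.877.

0.877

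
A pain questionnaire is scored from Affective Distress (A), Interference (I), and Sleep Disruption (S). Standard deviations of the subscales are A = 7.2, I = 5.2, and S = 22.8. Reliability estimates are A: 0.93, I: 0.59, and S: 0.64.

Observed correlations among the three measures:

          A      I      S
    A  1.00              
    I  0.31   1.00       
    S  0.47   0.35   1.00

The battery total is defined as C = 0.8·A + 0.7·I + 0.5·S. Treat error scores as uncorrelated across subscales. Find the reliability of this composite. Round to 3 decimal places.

0.805

Var(C) = 0.8²·7.2² + 0.7²·5.2² + 0.5²·22.8² + 2·[0.56·7.2·5.2·0.31 + 0.4·7.2·22.8·0.47 + 0.35·5.2·22.8·0.35] = 176.387 + 103.771 = 280.158.
With uncorrelated errors the cross-covariances are all true-score covariance, so they carry over unchanged; only the diagonal terms shrink to ρᵢσᵢ².
True-score variance = [0.8²·7.2²·0.93 + 0.7²·5.2²·0.59 + 0.5²·22.8²·0.64] + 103.771 = 121.847 + 103.771 = 225.617.
Reliability = 225.617 / 280.158 = 0.805.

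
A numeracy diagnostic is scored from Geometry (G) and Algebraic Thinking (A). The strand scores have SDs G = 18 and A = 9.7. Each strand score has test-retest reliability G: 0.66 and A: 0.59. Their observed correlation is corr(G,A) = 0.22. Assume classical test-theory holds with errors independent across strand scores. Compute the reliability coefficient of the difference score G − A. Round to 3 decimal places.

Var(G−A) = 18² + 9.7² − 2·18·9.7·0.22 = 418.09 − 76.824 = 341.266.
With uncorrelated errors the cross-covariances are all true-score covariance, so they carry over unchanged; only the diagonal terms shrink to ρᵢσᵢ².
True-score variance = [18²·0.66 + 9.7²·0.59] − 76.824 = 269.353 − 76.824 = 192.529.
Reliability = 192.529 / 341.266 = 0.564.

0.564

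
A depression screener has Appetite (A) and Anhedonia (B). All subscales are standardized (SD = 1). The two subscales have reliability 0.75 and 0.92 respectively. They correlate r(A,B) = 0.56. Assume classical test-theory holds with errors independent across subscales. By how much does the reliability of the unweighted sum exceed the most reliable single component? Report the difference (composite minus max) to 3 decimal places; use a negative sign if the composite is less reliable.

Var(sum) = 2 + 1.12 = 3.12; true-score variance = 1.67 + 1.12 = 2.79; composite reliability = 0.8942.
Max component reliability = 0.9200.
Difference = 0.8942 − 0.9200 = -0.026.

-0.026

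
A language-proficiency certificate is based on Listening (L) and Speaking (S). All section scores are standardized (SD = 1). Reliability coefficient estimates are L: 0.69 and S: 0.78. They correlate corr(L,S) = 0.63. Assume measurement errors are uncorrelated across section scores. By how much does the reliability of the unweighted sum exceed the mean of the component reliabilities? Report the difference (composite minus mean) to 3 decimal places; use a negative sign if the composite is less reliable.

Var(sum) = 2 + 1.26 = 3.26; true-score variance = 1.47 + 1.26 = 2.73; composite reliability = 0.8374.
Mean component reliability = 0.7350.
Difference = 0.8374 − 0.7350 = 0.102.

0.102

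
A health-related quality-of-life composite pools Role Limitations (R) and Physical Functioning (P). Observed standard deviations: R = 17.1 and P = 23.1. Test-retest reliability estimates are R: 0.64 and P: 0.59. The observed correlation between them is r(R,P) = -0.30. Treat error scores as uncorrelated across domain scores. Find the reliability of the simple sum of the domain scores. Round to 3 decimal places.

0.450

Var(R+P) = 17.1² + 23.1² + 2·[17.1·23.1·(-0.30)] = 826.02 − 237.006 = 589.014.
Because errors are independent across components, Cov(Tᵢ,Tⱼ) = Cov(Xᵢ,Xⱼ); the off-diagonal part of the true-score variance is the same as above.
True-score variance = [17.1²·0.64 + 23.1²·0.59] − 237.006 = 501.972 − 237.006 = 264.966.
Reliability = 264.966 / 589.014 = 0.450.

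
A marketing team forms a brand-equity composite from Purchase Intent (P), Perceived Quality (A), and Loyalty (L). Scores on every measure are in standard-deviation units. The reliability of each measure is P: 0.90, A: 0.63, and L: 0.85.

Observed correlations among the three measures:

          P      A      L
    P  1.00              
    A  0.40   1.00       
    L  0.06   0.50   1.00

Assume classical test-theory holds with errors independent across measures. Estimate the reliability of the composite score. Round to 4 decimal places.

0.8740

Var(P+A+L) = 3 + 2·[0.40 + 0.06 + 0.50] = 3 + 1.92 = 4.92.
Because errors are independent across components, Cov(Tᵢ,Tⱼ) = Cov(Xᵢ,Xⱼ); the off-diagonal part of the true-score variance is the same as above.
True-score variance = [0.90 + 0.63 + 0.85] + 1.92 = 2.38 + 1.92 = 4.3.
Reliability = 4.3 / 4.92 = 0.8740.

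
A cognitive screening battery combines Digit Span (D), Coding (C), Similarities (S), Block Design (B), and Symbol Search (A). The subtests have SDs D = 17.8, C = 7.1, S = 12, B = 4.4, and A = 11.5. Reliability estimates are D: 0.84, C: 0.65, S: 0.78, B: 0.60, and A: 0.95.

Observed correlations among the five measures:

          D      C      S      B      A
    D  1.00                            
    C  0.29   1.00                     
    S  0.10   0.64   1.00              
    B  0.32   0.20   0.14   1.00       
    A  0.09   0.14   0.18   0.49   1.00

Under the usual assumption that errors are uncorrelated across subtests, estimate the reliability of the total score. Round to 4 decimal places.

0.8983

Var(D+C+S+B+A) = 17.8² + 7.1² + 12² + 4.4² + 11.5² + 2·[17.8·7.1·0.29 + 17.8·12·0.10 + 17.8·4.4·0.32 + 17.8·11.5·0.09 + 7.1·12·0.64 + 7.1·4.4·0.20 + 7.1·11.5·0.14 + 12·4.4·0.14 + 12·11.5·0.18 + 4.4·11.5·0.49] = 662.86 + 461.457 = 1124.32.
Under uncorrelated errors the observed covariances equal the true-score covariances, so only the own-variance terms attenuate.
True-score variance = [17.8²·0.84 + 7.1²·0.65 + 12²·0.78 + 4.4²·0.60 + 11.5²·0.95] + 461.457 = 548.486 + 461.457 = 1009.94.
Reliability = 1009.94 / 1124.32 = 0.8983.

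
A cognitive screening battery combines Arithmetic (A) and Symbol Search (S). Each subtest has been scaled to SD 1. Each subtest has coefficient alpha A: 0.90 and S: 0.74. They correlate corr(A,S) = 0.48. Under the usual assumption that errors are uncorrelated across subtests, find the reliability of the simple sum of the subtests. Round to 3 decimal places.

Var(A+S) = 2 + 2·[0.48] = 2 + 0.96 = 2.96.
With uncorrelated errors the cross-covariances are all true-score covariance, so they carry over unchanged; only the diagonal terms shrink to ρᵢσᵢ².
True-score variance = [0.90 + 0.74] + 0.96 = 1.64 + 0.96 = 2.6.
Reliability = 2.6 / 2.96 = 0.878.

0.878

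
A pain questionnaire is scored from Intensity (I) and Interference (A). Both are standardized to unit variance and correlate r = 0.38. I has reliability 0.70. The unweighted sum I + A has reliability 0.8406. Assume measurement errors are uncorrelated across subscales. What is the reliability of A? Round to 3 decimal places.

Var(I+A) = 2 + 2·0.38 = 2.760.
True-score variance = ρ_I + ρ_A + 2·0.38, so 0.8406 = (0.70 + ρ_A + 0.76) / 2.760.
ρ_A = 0.8406·2.760 − 0.70 − 0.76 = 0.860.

0.860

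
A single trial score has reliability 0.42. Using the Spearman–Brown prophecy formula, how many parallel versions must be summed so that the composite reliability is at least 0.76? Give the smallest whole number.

k ≥ ρ*(1−ρ₁)/(ρ₁(1−ρ*)) = 0.76·0.58 / (0.42·0.24) = 4.373.
Smallest integer k = 5.

5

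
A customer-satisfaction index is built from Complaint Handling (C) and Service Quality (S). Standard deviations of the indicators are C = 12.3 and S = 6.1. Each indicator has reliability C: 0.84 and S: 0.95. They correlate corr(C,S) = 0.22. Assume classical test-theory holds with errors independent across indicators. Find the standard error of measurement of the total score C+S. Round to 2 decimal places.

5.11

Var(total) = 188.5 + 33.0132 = 221.513.
True-score variance = 162.433 + 33.0132 = 195.446, so reliability = 0.8823.
Error variance = 221.513 − 195.446 = 26.0669; SEM = √26.0669 = 5.11.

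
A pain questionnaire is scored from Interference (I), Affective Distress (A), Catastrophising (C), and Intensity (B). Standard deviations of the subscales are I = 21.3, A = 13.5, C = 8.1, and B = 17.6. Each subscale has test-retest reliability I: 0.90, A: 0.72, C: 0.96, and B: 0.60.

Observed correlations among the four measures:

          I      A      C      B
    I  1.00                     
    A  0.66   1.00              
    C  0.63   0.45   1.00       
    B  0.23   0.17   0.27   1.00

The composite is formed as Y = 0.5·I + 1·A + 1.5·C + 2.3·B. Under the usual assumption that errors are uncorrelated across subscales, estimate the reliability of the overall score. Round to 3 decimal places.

0.776

Var(Y) = 0.5²·21.3² + 13.5² + 1.5²·8.1² + 2.3²·17.6² + 2·[0.5·21.3·13.5·0.66 + 0.75·21.3·8.1·0.63 + 1.15·21.3·17.6·0.23 + 1.5·13.5·8.1·0.45 + 2.3·13.5·17.6·0.17 + 3.45·8.1·17.6·0.27] = 2081.93 + 1150.15 = 3232.08.
Because errors are independent across components, Cov(Tᵢ,Tⱼ) = Cov(Xᵢ,Xⱼ); the off-diagonal part of the true-score variance is the same as above.
True-score variance = [0.5²·21.3²·0.90 + 13.5²·0.72 + 1.5²·8.1²·0.96 + 2.3²·17.6²·0.60] + 1150.15 = 1358.2 + 1150.15 = 2508.35.
Reliability = 2508.35 / 3232.08 = 0.776.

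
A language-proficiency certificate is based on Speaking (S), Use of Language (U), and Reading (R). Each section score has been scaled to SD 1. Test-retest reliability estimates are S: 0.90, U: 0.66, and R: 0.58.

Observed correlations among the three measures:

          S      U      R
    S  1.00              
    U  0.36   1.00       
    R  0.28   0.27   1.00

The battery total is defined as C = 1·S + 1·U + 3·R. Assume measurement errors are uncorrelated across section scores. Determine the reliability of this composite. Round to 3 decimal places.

0.719

Var(C) = 1 + 1 + 3² + 2·[0.36 + 3·0.28 + 3·0.27] = 11 + 4.02 = 15.02.
Because errors are independent across components, Cov(Tᵢ,Tⱼ) = Cov(Xᵢ,Xⱼ); the off-diagonal part of the true-score variance is the same as above.
True-score variance = [0.90 + 0.66 + 3²·0.58] + 4.02 = 6.78 + 4.02 = 10.8.
Reliability = 10.8 / 15.02 = 0.719.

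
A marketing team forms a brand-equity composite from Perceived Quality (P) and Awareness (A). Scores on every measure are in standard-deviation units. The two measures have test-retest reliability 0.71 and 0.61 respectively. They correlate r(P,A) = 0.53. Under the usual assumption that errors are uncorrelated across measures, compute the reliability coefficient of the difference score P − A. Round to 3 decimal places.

0.277

Var(P−A) = 1 + 1 − 2·0.53 = 2 − 1.06 = 0.94.
With uncorrelated errors the cross-covariances are all true-score covariance, so they carry over unchanged; only the diagonal terms shrink to ρᵢσᵢ².
True-score variance = [0.71 + 0.61] − 1.06 = 1.32 − 1.06 = 0.26.
Reliability = 0.26 / 0.94 = 0.277.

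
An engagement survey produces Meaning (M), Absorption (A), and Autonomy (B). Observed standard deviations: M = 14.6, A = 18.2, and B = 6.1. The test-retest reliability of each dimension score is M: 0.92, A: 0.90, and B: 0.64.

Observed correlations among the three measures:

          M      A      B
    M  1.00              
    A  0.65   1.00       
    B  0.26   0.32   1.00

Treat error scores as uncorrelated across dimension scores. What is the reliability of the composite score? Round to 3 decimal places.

Var(M+A+B) = 14.6² + 18.2² + 6.1² + 2·[14.6·18.2·0.65 + 14.6·6.1·0.26 + 18.2·6.1·0.32] = 581.61 + 462.8 = 1044.41.
Because errors are independent across components, Cov(Tᵢ,Tⱼ) = Cov(Xᵢ,Xⱼ); the off-diagonal part of the true-score variance is the same as above.
True-score variance = [14.6²·0.92 + 18.2²·0.90 + 6.1²·0.64] + 462.8 = 518.038 + 462.8 = 980.838.
Reliability = 980.838 / 1044.41 = 0.939.

0.939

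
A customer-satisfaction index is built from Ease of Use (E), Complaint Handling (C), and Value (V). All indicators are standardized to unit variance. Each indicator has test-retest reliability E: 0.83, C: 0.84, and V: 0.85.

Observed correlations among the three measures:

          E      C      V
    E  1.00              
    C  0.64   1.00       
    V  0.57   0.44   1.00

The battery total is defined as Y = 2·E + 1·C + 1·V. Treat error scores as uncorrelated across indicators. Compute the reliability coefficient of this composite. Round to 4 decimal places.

Var(Y) = 2² + 1 + 1 + 2·[2·0.64 + 2·0.57 + 0.44] = 6 + 5.72 = 11.72.
Under uncorrelated errors the observed covariances equal the true-score covariances, so only the own-variance terms attenuate.
True-score variance = [2²·0.83 + 0.84 + 0.85] + 5.72 = 5.01 + 5.72 = 10.73.
Reliability = 10.73 / 11.72 = 0.9155.

0.9155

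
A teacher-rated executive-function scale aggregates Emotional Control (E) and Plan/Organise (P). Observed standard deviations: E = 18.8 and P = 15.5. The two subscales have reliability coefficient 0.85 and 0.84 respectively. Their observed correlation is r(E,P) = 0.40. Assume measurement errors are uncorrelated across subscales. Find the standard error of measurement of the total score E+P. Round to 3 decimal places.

9.563

Var(total) = 593.69 + 233.12 = 826.81.
True-score variance = 502.234 + 233.12 = 735.354, so reliability = 0.8894.
Error variance = 826.81 − 735.354 = 91.456; SEM = √91.456 = 9.563.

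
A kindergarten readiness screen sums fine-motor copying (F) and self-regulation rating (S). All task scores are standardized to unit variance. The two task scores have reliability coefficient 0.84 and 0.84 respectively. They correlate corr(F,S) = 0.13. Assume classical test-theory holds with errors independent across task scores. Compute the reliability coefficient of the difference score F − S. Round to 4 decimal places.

Var(F−S) = 1 + 1 − 2·0.13 = 2 − 0.26 = 1.74.
Because errors are independent across components, Cov(Tᵢ,Tⱼ) = Cov(Xᵢ,Xⱼ); the off-diagonal part of the true-score variance is the same as above.
True-score variance = [0.84 + 0.84] − 0.26 = 1.68 − 0.26 = 1.42.
Reliability = 1.42 / 1.74 = 0.8161.

0.8161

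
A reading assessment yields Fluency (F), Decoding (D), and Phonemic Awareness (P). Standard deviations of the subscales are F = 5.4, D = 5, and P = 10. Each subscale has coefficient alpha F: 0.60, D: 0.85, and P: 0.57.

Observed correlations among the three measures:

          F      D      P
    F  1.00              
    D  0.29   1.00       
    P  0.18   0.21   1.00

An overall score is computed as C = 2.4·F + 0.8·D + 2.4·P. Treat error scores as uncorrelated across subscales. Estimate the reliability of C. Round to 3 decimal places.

Var(C) = 2.4²·5.4² + 0.8²·5² + 2.4²·10² + 2·[1.92·5.4·5·0.29 + 5.76·5.4·10·0.18 + 1.92·5·10·0.21] = 759.962 + 182.362 = 942.323.
Under uncorrelated errors the observed covariances equal the true-score covariances, so only the own-variance terms attenuate.
True-score variance = [2.4²·5.4²·0.60 + 0.8²·5²·0.85 + 2.4²·10²·0.57] + 182.362 = 442.697 + 182.362 = 625.059.
Reliability = 625.059 / 942.323 = 0.663.

0.663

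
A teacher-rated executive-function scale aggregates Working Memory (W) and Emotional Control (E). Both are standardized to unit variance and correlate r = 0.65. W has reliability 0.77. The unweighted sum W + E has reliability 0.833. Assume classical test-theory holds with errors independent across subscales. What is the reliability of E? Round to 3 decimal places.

0.679

Var(W+E) = 2 + 2·0.65 = 3.300.
True-score variance = ρ_W + ρ_E + 2·0.65, so 0.833 = (0.77 + ρ_E + 1.30) / 3.300.
ρ_E = 0.833·3.300 − 0.77 − 1.30 = 0.679.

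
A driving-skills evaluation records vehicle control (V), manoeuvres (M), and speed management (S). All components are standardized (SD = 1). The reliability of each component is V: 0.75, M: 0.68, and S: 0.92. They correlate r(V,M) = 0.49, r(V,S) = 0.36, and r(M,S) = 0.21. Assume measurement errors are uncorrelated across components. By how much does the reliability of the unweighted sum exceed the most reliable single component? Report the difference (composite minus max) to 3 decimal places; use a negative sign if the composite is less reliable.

-0.047

Var(sum) = 3 + 2.12 = 5.12; true-score variance = 2.35 + 2.12 = 4.47; composite reliability = 0.8730.
Max component reliability = 0.9200.
Difference = 0.8730 − 0.9200 = -0.047.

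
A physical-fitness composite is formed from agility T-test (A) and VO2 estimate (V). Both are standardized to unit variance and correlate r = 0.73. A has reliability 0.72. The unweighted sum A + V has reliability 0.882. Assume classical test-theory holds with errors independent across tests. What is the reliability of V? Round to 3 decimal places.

0.872

Var(A+V) = 2 + 2·0.73 = 3.460.
True-score variance = ρ_A + ρ_V + 2·0.73, so 0.882 = (0.72 + ρ_V + 1.46) / 3.460.
ρ_V = 0.882·3.460 − 0.72 − 1.46 = 0.872.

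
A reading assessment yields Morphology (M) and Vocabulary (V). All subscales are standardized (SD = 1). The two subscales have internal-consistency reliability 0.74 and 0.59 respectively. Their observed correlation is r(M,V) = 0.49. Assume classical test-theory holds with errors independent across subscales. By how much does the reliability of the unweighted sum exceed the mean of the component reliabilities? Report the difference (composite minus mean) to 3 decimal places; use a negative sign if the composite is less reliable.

0.110

Var(sum) = 2 + 0.98 = 2.98; true-score variance = 1.33 + 0.98 = 2.31; composite reliability = 0.7752.
Mean component reliability = 0.6650.
Difference = 0.7752 − 0.6650 = 0.110.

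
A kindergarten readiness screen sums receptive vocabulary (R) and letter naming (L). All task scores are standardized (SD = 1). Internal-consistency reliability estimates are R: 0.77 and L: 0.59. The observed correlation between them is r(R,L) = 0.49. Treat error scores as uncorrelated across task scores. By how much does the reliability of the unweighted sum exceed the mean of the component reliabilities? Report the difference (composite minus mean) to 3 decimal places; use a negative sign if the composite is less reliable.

Var(sum) = 2 + 0.98 = 2.98; true-score variance = 1.36 + 0.98 = 2.34; composite reliability = 0.7852.
Mean component reliability = 0.6800.
Difference = 0.7852 − 0.6800 = 0.105.

0.105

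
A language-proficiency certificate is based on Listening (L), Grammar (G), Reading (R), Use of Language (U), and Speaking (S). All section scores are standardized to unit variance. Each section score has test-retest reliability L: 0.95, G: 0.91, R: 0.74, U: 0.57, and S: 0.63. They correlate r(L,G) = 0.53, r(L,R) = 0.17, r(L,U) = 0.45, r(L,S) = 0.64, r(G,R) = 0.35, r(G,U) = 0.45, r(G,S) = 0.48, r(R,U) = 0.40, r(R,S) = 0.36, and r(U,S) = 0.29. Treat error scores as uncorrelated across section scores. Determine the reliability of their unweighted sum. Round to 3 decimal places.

0.909

Var(L+G+R+U+S) = 5 + 2·[0.53 + 0.17 + 0.45 + 0.64 + 0.35 + 0.45 + 0.48 + 0.40 + 0.36 + 0.29] = 5 + 8.24 = 13.24.
Because errors are independent across components, Cov(Tᵢ,Tⱼ) = Cov(Xᵢ,Xⱼ); the off-diagonal part of the true-score variance is the same as above.
True-score variance = [0.95 + 0.91 + 0.74 + 0.57 + 0.63] + 8.24 = 3.8 + 8.24 = 12.04.
Reliability = 12.04 / 13.24 = 0.909.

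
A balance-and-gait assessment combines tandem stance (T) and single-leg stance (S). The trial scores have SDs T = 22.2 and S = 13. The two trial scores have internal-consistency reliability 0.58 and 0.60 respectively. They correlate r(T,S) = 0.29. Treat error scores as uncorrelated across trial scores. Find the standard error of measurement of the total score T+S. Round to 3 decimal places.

Var(total) = 661.84 + 167.388 = 829.228.
True-score variance = 387.247 + 167.388 = 554.635, so reliability = 0.6689.
Error variance = 829.228 − 554.635 = 274.593; SEM = √274.593 = 16.571.

16.571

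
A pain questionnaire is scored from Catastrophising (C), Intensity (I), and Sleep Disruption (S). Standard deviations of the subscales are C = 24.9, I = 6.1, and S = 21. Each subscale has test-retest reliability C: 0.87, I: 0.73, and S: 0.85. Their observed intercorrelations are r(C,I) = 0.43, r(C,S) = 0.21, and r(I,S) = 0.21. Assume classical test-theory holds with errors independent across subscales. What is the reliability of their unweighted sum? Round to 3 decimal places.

0.896

Var(C+I+S) = 24.9² + 6.1² + 21² + 2·[24.9·6.1·0.43 + 24.9·21·0.21 + 6.1·21·0.21] = 1098.22 + 404.045 = 1502.27.
With uncorrelated errors the cross-covariances are all true-score covariance, so they carry over unchanged; only the diagonal terms shrink to ρᵢσᵢ².
True-score variance = [24.9²·0.87 + 6.1²·0.73 + 21²·0.85] + 404.045 = 941.422 + 404.045 = 1345.47.
Reliability = 1345.47 / 1502.27 = 0.896.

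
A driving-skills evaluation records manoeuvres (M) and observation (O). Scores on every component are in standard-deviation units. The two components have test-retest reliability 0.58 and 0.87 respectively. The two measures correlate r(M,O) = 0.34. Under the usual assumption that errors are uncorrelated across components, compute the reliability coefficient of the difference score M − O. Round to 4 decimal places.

Var(M−O) = 1 + 1 − 2·0.34 = 2 − 0.68 = 1.32.
Because errors are independent across components, Cov(Tᵢ,Tⱼ) = Cov(Xᵢ,Xⱼ); the off-diagonal part of the true-score variance is the same as above.
True-score variance = [0.58 + 0.87] − 0.68 = 1.45 − 0.68 = 0.77.
Reliability = 0.77 / 1.32 = 0.5833.

0.5833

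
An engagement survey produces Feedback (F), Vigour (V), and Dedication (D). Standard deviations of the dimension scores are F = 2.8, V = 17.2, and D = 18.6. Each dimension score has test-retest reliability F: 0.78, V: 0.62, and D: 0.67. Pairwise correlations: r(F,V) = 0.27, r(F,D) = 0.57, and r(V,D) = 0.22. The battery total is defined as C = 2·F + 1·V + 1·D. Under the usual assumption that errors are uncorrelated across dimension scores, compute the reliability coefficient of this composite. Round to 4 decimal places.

0.7629

Var(C) = 2²·2.8² + 17.2² + 18.6² + 2·[2·2.8·17.2·0.27 + 2·2.8·18.6·0.57 + 17.2·18.6·0.22] = 673.16 + 311.52 = 984.68.
Because errors are independent across components, Cov(Tᵢ,Tⱼ) = Cov(Xᵢ,Xⱼ); the off-diagonal part of the true-score variance is the same as above.
True-score variance = [2²·2.8²·0.78 + 17.2²·0.62 + 18.6²·0.67] + 311.52 = 439.675 + 311.52 = 751.195.
Reliability = 751.195 / 984.68 = 0.7629.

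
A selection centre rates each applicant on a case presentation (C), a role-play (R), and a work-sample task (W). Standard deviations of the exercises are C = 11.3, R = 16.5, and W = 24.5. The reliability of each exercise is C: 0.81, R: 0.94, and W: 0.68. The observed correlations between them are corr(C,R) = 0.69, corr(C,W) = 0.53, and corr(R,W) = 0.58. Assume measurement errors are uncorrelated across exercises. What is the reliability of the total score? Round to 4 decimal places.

Var(C+R+W) = 11.3² + 16.5² + 24.5² + 2·[11.3·16.5·0.69 + 11.3·24.5·0.53 + 16.5·24.5·0.58] = 1000.19 + 1019.69 = 2019.88.
Because errors are independent across components, Cov(Tᵢ,Tⱼ) = Cov(Xᵢ,Xⱼ); the off-diagonal part of the true-score variance is the same as above.
True-score variance = [11.3²·0.81 + 16.5²·0.94 + 24.5²·0.68] + 1019.69 = 767.514 + 1019.69 = 1787.21.
Reliability = 1787.21 / 2019.88 = 0.8848.

0.8848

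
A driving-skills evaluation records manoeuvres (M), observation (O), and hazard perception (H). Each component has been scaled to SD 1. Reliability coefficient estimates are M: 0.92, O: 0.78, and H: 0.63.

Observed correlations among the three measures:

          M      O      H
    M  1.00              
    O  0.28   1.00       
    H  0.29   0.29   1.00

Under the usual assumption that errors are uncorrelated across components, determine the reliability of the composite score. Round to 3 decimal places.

0.858

Var(M+O+H) = 3 + 2·[0.28 + 0.29 + 0.29] = 3 + 1.72 = 4.72.
Under uncorrelated errors the observed covariances equal the true-score covariances, so only the own-variance terms attenuate.
True-score variance = [0.92 + 0.78 + 0.63] + 1.72 = 2.33 + 1.72 = 4.05.
Reliability = 4.05 / 4.72 = 0.858.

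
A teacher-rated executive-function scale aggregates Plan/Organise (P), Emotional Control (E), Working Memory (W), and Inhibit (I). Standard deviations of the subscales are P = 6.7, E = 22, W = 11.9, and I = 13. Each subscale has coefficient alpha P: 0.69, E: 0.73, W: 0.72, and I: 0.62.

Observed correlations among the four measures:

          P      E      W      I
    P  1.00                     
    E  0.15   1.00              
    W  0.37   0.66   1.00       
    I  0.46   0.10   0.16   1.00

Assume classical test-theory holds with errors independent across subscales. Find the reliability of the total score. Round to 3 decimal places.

Var(P+E+W+I) = 6.7² + 22² + 11.9² + 13² + 2·[6.7·22·0.15 + 6.7·11.9·0.37 + 6.7·13·0.46 + 22·11.9·0.66 + 22·13·0.10 + 11.9·13·0.16] = 839.5 + 635.632 = 1475.13.
With uncorrelated errors the cross-covariances are all true-score covariance, so they carry over unchanged; only the diagonal terms shrink to ρᵢσᵢ².
True-score variance = [6.7²·0.69 + 22²·0.73 + 11.9²·0.72 + 13²·0.62] + 635.632 = 591.033 + 635.632 = 1226.67.
Reliability = 1226.67 / 1475.13 = 0.832.

0.832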